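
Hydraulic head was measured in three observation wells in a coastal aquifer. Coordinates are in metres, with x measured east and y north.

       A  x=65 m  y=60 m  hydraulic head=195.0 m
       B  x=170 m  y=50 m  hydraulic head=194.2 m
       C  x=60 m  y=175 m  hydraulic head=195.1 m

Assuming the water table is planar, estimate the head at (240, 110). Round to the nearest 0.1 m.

193.7 m

Differences from A: to B (Δx, Δy, Δh) = (105, -10, -0.8); to C = (-5, 115, +0.1).
Solve a·Δx + b·Δy = Δh: det = 105·115 − (-5)·(-10) = 12025.
∂h/∂x = [(-0.8)·115 − (+0.1)·(-10)] / 12025 = -0.007568
∂h/∂y = [105·(+0.1) − (-5)·(-0.8)] / 12025 = +0.0005405
h(240, 110) = 195.0 + (-0.007568)·(175) + (+0.0005405)·(50) = 195.0 -1.324 +0.027 = 193.703 m.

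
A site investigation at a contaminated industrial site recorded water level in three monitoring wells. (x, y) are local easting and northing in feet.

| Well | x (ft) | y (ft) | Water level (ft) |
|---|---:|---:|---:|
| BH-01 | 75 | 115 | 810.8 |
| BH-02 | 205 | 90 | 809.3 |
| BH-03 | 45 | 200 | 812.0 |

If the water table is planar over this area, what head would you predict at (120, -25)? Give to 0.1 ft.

Differences from BH-01: to BH-02 (Δx, Δy, Δh) = (130, -25, -1.5); to BH-03 = (-30, 85, +1.2).
Solve a·Δx + b·Δy = Δh: det = 130·85 − (-30)·(-25) = 10300.
∂h/∂x = [(-1.5)·85 − (+1.2)·(-25)] / 10300 = -0.009466
∂h/∂y = [130·(+1.2) − (-30)·(-1.5)] / 10300 = +0.01078
h(120, -25) = 810.8 + (-0.009466)·(45) + (+0.01078)·(-140) = 810.8 -0.426 -1.509 = 808.865 ft.

808.9 ft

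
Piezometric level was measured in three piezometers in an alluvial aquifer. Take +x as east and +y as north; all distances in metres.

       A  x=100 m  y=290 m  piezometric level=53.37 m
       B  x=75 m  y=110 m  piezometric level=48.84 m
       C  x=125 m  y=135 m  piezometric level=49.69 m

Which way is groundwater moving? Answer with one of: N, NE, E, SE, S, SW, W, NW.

Differences from A: to B (Δx, Δy, Δh) = (-25, -180, -4.53); to C = (25, -155, -3.68).
Solve a·Δx + b·Δy = Δh: det = (-25)·(-155) − 25·(-180) = 8375.
∂h/∂x = [(-4.53)·(-155) − (-3.68)·(-180)] / 8375 = +0.004746
∂h/∂y = [(-25)·(-3.68) − 25·(-4.53)] / 8375 = +0.02451
Flow = −∇h = (-0.004746 east, -0.02451 north), which points south.

S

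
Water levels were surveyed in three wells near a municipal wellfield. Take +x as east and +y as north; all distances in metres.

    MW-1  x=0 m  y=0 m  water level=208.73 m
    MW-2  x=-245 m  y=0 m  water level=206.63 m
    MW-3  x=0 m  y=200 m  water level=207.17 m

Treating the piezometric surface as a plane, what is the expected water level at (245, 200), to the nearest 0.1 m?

209.3 m

∂h/∂x = (206.63 − 208.73) / (-245 − 0) = +0.008571
∂h/∂y = (207.17 − 208.73) / (200 − 0) = -0.007800
h(245, 200) = 208.73 + (+0.008571)·(245) + (-0.007800)·(200) = 208.73 +2.100 -1.560 = 209.270 m.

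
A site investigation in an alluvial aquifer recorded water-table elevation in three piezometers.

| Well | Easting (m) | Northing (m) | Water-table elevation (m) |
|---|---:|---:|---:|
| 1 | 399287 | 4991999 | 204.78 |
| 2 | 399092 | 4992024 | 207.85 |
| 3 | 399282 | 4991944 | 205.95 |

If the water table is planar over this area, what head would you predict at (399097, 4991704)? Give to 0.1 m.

Taking 1 as reference: 2−1 = (-195, 25, +3.07); 3−1 = (-5, -55, +1.17).
Solve a·Δx + b·Δy = Δh: det = (-195)·(-55) − (-5)·25 = 10850.
∂h/∂x = [(+3.07)·(-55) − (+1.17)·25] / 10850 = -0.01826
∂h/∂y = [(-195)·(+1.17) − (-5)·(+3.07)] / 10850 = -0.01961
h(399097, 4991704) = 204.78 + (-0.01826)·(-190) + (-0.01961)·(-295) = 204.78 +3.469 +5.786 = 214.035 m.

214.0 m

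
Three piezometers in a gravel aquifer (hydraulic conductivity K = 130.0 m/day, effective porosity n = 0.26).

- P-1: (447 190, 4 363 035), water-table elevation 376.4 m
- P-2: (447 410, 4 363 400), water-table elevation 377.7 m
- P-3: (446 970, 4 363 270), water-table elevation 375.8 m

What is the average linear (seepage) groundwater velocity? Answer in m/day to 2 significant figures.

2.1 m/day

Differences from P-1: to P-2 (Δx, Δy, Δh) = (220, 365, +1.3); to P-3 = (-220, 235, -0.6).
Determinant of the coordinate differences = 220·235 − (-220)·365 = 132000.
∂h/∂x = [(+1.3)·235 − (-0.6)·365] / 132000 = +0.003973
∂h/∂y = [220·(-0.6) − (-220)·(+1.3)] / 132000 = +0.001167
|∇h| = √(0.003973² + 0.001167²) = 0.004141
Seepage velocity v = K·i/n = 130.0 × 0.004141 / 0.26 = 2.071 m/day.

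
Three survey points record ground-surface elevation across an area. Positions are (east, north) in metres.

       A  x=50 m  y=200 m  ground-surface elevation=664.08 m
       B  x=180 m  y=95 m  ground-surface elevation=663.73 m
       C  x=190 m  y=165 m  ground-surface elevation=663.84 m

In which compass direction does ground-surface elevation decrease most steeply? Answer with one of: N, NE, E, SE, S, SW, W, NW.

With z = a·x + b·y + c and A as origin, the differences give:
  130·a + (-105)·b = -0.35
  140·a + (-35)·b = -0.24
Eliminate b (×(-35) and ×(-105), subtract): 10150·a = -12.950 → a = ∂z/∂x = -0.001276
Back-substitute: b = ∂z/∂y = +0.001754.
Steepest decrease is along −∇f = (+0.001276 E, -0.001754 N) → southeast.

SE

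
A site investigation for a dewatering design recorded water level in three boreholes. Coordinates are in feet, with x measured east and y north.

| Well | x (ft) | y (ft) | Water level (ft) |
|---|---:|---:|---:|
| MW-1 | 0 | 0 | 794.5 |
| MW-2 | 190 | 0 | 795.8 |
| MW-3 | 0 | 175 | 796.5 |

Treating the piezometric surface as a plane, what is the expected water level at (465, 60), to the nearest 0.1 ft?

798.4 ft

∂h/∂x = (795.8 − 794.5) / (190 − 0) = +0.006842
∂h/∂y = (796.5 − 794.5) / (175 − 0) = +0.01143
h(465, 60) = 794.5 + (+0.006842)·(465) + (+0.01143)·(60) = 794.5 +3.182 +0.686 = 798.367 ft.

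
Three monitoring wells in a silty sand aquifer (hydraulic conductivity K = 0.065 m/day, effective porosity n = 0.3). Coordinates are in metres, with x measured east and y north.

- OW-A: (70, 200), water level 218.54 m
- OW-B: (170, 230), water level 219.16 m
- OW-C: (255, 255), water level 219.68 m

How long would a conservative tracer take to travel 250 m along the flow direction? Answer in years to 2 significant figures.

Taking OW-A as reference: OW-B−OW-A = (100, 30, +0.62); OW-C−OW-A = (185, 55, +1.14).
Determinant of the coordinate differences = 100·55 − 185·30 = -50.
∂h/∂x = [(+0.62)·55 − (+1.14)·30] / -50 = +0.002000
∂h/∂y = [100·(+1.14) − 185·(+0.62)] / -50 = +0.01400
|∇h| = √(0.002000² + 0.01400²) = 0.01414
Seepage velocity v = K·i/n = 0.065 × 0.01414 / 0.3 = 0.003064 m/day.
t = 250 / 0.003064 = 8.159e+04 days = 223 years.

220 years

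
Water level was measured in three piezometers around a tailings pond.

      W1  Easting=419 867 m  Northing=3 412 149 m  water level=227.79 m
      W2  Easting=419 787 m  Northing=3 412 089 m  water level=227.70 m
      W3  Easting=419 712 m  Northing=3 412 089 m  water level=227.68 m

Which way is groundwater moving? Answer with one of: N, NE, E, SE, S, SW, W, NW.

Taking W1 as reference: W2−W1 = (-80, -60, -0.09); W3−W1 = (-155, -60, -0.11).
Determinant of the coordinate differences = (-80)·(-60) − (-155)·(-60) = -4500.
∂h/∂x = [(-0.09)·(-60) − (-0.11)·(-60)] / -4500 = +0.0002667
∂h/∂y = [(-80)·(-0.11) − (-155)·(-0.09)] / -4500 = +0.001144
Flow = −∇h = (-0.0002667 east, -0.001144 north), which points south.

S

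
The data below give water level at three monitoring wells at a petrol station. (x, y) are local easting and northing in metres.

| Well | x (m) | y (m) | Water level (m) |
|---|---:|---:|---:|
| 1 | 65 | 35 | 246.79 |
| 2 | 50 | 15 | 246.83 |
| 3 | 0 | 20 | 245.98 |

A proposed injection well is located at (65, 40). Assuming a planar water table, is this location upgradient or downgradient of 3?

upgradient

With h = a·x + b·y + c and 1 as origin, the differences give:
  (-15)·a + (-20)·b = +0.04
  (-65)·a + (-15)·b = -0.81
Eliminate b (×(-15) and ×(-20), subtract): -1075·a = -16.800 → a = ∂h/∂x = +0.01563
Back-substitute: b = ∂h/∂y = -0.01372.
Head at (65, 40) = 246.79 + (+0.01563)·(0) + (-0.01372)·(5) = 246.72 m.
That is higher than the 245.98 m at 3, so the point is upgradient.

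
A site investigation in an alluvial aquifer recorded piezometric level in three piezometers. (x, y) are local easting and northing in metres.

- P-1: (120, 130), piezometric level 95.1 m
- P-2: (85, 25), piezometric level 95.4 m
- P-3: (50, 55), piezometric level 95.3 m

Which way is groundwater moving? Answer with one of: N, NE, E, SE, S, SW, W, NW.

N

Taking P-1 as reference: P-2−P-1 = (-35, -105, +0.3); P-3−P-1 = (-70, -75, +0.2).
Solve a·Δx + b·Δy = Δh: det = (-35)·(-75) − (-70)·(-105) = -4725.
∂h/∂x = [(+0.3)·(-75) − (+0.2)·(-105)] / -4725 = +0.0003175
∂h/∂y = [(-35)·(+0.2) − (-70)·(+0.3)] / -4725 = -0.002963
Flow = −∇h = (-0.0003175 east, +0.002963 north), which points north.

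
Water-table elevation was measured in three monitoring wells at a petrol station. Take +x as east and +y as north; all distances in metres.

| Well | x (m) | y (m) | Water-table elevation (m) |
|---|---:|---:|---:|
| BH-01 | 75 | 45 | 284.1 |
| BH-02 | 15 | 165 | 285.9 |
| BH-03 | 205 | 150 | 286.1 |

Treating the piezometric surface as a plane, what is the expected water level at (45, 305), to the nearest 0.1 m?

Differences from BH-01: to BH-02 (Δx, Δy, Δh) = (-60, 120, +1.8); to BH-03 = (130, 105, +2.0).
Determinant of the coordinate differences = (-60)·105 − 130·120 = -21900.
∂h/∂x = [(+1.8)·105 − (+2.0)·120] / -21900 = +0.002329
∂h/∂y = [(-60)·(+2.0) − 130·(+1.8)] / -21900 = +0.01616
h(45, 305) = 284.1 + (+0.002329)·(-30) + (+0.01616)·(260) = 284.1 -0.070 +4.203 = 288.233 m.

288.2 m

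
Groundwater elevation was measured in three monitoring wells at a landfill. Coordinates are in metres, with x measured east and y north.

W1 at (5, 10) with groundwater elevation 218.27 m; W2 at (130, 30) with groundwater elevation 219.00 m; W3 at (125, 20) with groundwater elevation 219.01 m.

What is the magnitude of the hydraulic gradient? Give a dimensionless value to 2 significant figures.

Taking W1 as reference: W2−W1 = (125, 20, +0.73); W3−W1 = (120, 10, +0.74).
Solve a·Δx + b·Δy = Δh: det = 125·10 − 120·20 = -1150.
∂h/∂x = [(+0.73)·10 − (+0.74)·20] / -1150 = +0.006522
∂h/∂y = [125·(+0.74) − 120·(+0.73)] / -1150 = -0.004261
|∇h| = √(0.006522² + -0.004261²) = 0.007791

0.0078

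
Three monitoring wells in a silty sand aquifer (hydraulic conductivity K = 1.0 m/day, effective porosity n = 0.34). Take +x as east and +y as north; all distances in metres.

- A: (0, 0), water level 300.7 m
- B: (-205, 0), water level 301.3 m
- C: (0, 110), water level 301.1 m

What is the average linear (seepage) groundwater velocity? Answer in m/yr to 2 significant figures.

5.0 m/yr

∂h/∂x = (301.3 − 300.7) / (-205 − 0) = -0.002927
∂h/∂y = (301.1 − 300.7) / (110 − 0) = +0.003636
|∇h| = √(-0.002927² + 0.003636²) = 0.004668
Seepage velocity v = K·i/n = 1.0 × 0.004668 / 0.34 = 0.01373 m/day = 5.015 m/yr.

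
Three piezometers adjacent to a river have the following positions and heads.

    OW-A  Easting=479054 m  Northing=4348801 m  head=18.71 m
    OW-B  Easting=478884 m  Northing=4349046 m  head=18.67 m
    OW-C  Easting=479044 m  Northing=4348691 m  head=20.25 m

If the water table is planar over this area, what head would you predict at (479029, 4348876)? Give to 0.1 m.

Differences from OW-A: to OW-B (Δx, Δy, Δh) = (-170, 245, -0.04); to OW-C = (-10, -110, +1.54).
Determinant of the coordinate differences = (-170)·(-110) − (-10)·245 = 21150.
∂h/∂x = [(-0.04)·(-110) − (+1.54)·245] / 21150 = -0.01763
∂h/∂y = [(-170)·(+1.54) − (-10)·(-0.04)] / 21150 = -0.01240
h(479029, 4348876) = 18.71 + (-0.01763)·(-25) + (-0.01240)·(75) = 18.71 +0.441 -0.930 = 18.221 m.

18.2 m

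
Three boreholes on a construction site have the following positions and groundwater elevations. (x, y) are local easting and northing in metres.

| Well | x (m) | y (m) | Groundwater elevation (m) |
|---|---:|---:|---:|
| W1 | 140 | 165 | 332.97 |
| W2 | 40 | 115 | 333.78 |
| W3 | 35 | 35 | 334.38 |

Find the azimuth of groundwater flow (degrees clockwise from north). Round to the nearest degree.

With h = a·x + b·y + c and W1 as origin, the differences give:
  (-100)·a + (-50)·b = +0.81
  (-105)·a + (-130)·b = +1.41
Eliminate b (×(-130) and ×(-50), subtract): 7750·a = -34.800 → a = ∂h/∂x = -0.004490
Back-substitute: b = ∂h/∂y = -0.007219.
Flow direction (−∇h) has components (+0.004490 E, +0.007219 N).
Azimuth = atan2(E, N) = atan2(+0.004490, +0.007219) = 31.9° ≈ 032°.

032°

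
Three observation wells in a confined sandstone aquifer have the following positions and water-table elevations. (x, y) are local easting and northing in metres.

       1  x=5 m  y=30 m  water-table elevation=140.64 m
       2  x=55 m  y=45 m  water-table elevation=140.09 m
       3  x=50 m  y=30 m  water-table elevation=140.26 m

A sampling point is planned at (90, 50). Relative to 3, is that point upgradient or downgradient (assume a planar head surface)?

With h = a·x + b·y + c and 1 as origin, the differences give:
  50·a + 15·b = -0.55
  45·a + 0·b = -0.38
Eliminate b (×0 and ×15, subtract): -675·a = 5.700 → a = ∂h/∂x = -0.008444
Back-substitute: b = ∂h/∂y = -0.008519.
Head at (90, 50) = 140.64 + (-0.008444)·(85) + (-0.008519)·(20) = 139.75 m.
That is lower than the 140.26 m at 3, so the point is downgradient.

downgradient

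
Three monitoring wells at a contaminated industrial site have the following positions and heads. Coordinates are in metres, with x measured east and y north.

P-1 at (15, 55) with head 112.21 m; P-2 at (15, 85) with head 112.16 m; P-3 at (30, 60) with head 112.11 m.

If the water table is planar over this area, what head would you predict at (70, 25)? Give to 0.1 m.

111.9 m

Taking P-1 as reference: P-2−P-1 = (0, 30, -0.05); P-3−P-1 = (15, 5, -0.10).
Determinant of the coordinate differences = 0·5 − 15·30 = -450.
∂h/∂x = [(-0.05)·5 − (-0.10)·30] / -450 = -0.006111
∂h/∂y = [0·(-0.10) − 15·(-0.05)] / -450 = -0.001667
h(70, 25) = 112.21 + (-0.006111)·(55) + (-0.001667)·(-30) = 112.21 -0.336 +0.050 = 111.924 m.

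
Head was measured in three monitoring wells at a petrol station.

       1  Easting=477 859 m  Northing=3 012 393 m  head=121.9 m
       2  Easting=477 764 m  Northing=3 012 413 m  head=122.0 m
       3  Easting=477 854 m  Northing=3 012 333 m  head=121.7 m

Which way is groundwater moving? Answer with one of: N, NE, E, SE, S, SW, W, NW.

Taking 1 as reference: 2−1 = (-95, 20, +0.1); 3−1 = (-5, -60, -0.2).
Solve a·Δx + b·Δy = Δh: det = (-95)·(-60) − (-5)·20 = 5800.
∂h/∂x = [(+0.1)·(-60) − (-0.2)·20] / 5800 = -0.0003448
∂h/∂y = [(-95)·(-0.2) − (-5)·(+0.1)] / 5800 = +0.003362
Flow = −∇h = (+0.0003448 east, -0.003362 north), which points south.

S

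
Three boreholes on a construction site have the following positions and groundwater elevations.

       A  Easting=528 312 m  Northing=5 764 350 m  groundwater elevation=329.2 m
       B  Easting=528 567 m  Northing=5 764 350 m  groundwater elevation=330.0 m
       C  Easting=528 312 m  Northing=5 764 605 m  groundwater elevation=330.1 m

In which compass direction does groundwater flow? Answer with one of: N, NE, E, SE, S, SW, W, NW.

SW

∂h/∂x = (330.0 − 329.2) / (528567 − 528312) = +0.003137
∂h/∂y = (330.1 − 329.2) / (5764605 − 5764350) = +0.003529
Flow = −∇h = (-0.003137 east, -0.003529 north), which points southwest.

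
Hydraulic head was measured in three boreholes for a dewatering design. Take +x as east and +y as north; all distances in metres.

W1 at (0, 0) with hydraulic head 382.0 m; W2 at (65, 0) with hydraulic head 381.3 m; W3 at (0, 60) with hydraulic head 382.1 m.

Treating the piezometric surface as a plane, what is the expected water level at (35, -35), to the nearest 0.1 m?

381.6 m

∂h/∂x = (381.3 − 382.0) / (65 − 0) = -0.01077
∂h/∂y = (382.1 − 382.0) / (60 − 0) = +0.001667
h(35, -35) = 382.0 + (-0.01077)·(35) + (+0.001667)·(-35) = 382.0 -0.377 -0.058 = 381.565 m.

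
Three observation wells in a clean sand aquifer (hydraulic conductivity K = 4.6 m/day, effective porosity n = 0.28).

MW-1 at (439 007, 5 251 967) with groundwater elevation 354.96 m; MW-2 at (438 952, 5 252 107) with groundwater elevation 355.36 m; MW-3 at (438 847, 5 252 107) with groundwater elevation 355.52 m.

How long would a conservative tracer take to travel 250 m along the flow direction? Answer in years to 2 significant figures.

15 years

Differences from MW-1: to MW-2 (Δx, Δy, Δh) = (-55, 140, +0.40); to MW-3 = (-160, 140, +0.56).
Determinant of the coordinate differences = (-55)·140 − (-160)·140 = 14700.
∂h/∂x = [(+0.40)·140 − (+0.56)·140] / 14700 = -0.001524
∂h/∂y = [(-55)·(+0.56) − (-160)·(+0.40)] / 14700 = +0.002259
|∇h| = √(-0.001524² + 0.002259²) = 0.002725
Seepage velocity v = K·i/n = 4.6 × 0.002725 / 0.28 = 0.04477 m/day.
t = 250 / 0.04477 = 5584 days = 15.3 years.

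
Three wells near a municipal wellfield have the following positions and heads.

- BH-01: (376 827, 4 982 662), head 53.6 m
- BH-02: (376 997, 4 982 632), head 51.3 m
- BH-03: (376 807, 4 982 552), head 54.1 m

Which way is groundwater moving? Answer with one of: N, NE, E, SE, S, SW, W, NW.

Taking BH-01 as reference: BH-02−BH-01 = (170, -30, -2.3); BH-03−BH-01 = (-20, -110, +0.5).
Solve a·Δx + b·Δy = Δh: det = 170·(-110) − (-20)·(-30) = -19300.
∂h/∂x = [(-2.3)·(-110) − (+0.5)·(-30)] / -19300 = -0.01389
∂h/∂y = [170·(+0.5) − (-20)·(-2.3)] / -19300 = -0.002021
Flow = −∇h = (+0.01389 east, +0.002021 north), which points east.

E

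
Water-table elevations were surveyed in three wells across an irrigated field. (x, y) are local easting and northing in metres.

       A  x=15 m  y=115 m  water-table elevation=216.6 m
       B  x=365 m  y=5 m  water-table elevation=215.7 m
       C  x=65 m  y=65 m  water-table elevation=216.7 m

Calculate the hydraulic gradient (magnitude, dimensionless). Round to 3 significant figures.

0.00814

With h = a·x + b·y + c and A as origin, the differences give:
  350·a + (-110)·b = -0.9
  50·a + (-50)·b = +0.1
Eliminate b (×(-50) and ×(-110), subtract): -12000·a = 56.00 → a = ∂h/∂x = -0.004667
Back-substitute: b = ∂h/∂y = -0.006667.
|∇h| = √(-0.004667² + -0.006667²) = 0.008138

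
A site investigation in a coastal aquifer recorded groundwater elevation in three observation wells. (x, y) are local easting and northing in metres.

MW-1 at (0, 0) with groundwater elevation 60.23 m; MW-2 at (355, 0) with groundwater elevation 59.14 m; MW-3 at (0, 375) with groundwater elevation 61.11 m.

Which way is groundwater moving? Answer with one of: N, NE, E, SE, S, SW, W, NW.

∂h/∂x = (59.14 − 60.23) / (355 − 0) = -0.003070
∂h/∂y = (61.11 − 60.23) / (375 − 0) = +0.002347
Flow = −∇h = (+0.003070 east, -0.002347 north), which points southeast.

SE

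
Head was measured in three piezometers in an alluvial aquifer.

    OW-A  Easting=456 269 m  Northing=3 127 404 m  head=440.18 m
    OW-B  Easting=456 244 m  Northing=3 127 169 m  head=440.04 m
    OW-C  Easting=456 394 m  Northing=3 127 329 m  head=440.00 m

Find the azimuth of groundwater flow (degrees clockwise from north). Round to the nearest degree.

125°

Taking OW-A as reference: OW-B−OW-A = (-25, -235, -0.14); OW-C−OW-A = (125, -75, -0.18).
Solve a·Δx + b·Δy = Δh: det = (-25)·(-75) − 125·(-235) = 31250.
∂h/∂x = [(-0.14)·(-75) − (-0.18)·(-235)] / 31250 = -0.001018
∂h/∂y = [(-25)·(-0.18) − 125·(-0.14)] / 31250 = +0.0007040
Flow direction (−∇h) has components (+0.001018 E, -0.0007040 N).
Azimuth = atan2(E, N) = atan2(+0.001018, -0.0007040) = 124.7° ≈ 125°.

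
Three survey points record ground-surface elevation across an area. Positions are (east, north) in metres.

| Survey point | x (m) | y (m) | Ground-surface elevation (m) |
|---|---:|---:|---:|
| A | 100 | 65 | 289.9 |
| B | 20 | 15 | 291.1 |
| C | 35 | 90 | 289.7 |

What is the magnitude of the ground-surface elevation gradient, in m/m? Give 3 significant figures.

0.0183 m/m

Differences from A: to B (Δx, Δy, Δh) = (-80, -50, +1.2); to C = (-65, 25, -0.2).
Solve a·Δx + b·Δy = Δz: det = (-80)·25 − (-65)·(-50) = -5250.
∂z/∂x = [(+1.2)·25 − (-0.2)·(-50)] / -5250 = -0.003810
∂z/∂y = [(-80)·(-0.2) − (-65)·(+1.2)] / -5250 = -0.01790
|∇f| = √(-0.003810² + -0.01790²) = 0.0183 m/m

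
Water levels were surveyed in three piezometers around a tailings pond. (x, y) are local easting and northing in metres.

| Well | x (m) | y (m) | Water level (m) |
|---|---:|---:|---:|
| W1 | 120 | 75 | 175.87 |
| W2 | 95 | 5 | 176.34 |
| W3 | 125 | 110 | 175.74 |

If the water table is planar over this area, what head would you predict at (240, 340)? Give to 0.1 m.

Taking W1 as reference: W2−W1 = (-25, -70, +0.47); W3−W1 = (5, 35, -0.13).
Solve a·Δx + b·Δy = Δh: det = (-25)·35 − 5·(-70) = -525.
∂h/∂x = [(+0.47)·35 − (-0.13)·(-70)] / -525 = -0.01400
∂h/∂y = [(-25)·(-0.13) − 5·(+0.47)] / -525 = -0.001714
h(240, 340) = 175.87 + (-0.01400)·(120) + (-0.001714)·(265) = 175.87 -1.680 -0.454 = 173.736 m.

173.7 m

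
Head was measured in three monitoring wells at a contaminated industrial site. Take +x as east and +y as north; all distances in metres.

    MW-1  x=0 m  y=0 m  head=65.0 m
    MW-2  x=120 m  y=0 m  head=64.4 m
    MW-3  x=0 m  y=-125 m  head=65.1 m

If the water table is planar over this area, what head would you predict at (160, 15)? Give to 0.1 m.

∂h/∂x = (64.4 − 65.0) / (120 − 0) = -0.005000
∂h/∂y = (65.1 − 65.0) / (-125 − 0) = -0.0008000
h(160, 15) = 65.0 + (-0.005000)·(160) + (-0.0008000)·(15) = 65.0 -0.800 -0.012 = 64.188 m.

64.2 m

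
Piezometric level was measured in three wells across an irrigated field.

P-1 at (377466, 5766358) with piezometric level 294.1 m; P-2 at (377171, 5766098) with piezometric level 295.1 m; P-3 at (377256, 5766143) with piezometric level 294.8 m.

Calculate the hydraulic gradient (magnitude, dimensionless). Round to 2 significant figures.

0.0038

Differences from P-1: to P-2 (Δx, Δy, Δh) = (-295, -260, +1.0); to P-3 = (-210, -215, +0.7).
Solve a·Δx + b·Δy = Δh: det = (-295)·(-215) − (-210)·(-260) = 8825.
∂h/∂x = [(+1.0)·(-215) − (+0.7)·(-260)] / 8825 = -0.003739
∂h/∂y = [(-295)·(+0.7) − (-210)·(+1.0)] / 8825 = +0.0003966
|∇h| = √(-0.003739² + 0.0003966²) = 0.00376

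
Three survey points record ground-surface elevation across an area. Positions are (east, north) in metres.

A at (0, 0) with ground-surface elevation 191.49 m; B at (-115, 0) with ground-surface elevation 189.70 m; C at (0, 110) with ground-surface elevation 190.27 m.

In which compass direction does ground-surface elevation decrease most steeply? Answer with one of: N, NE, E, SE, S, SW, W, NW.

NW

∂z/∂x = (189.70 − 191.49) / (-115 − 0) = +0.01557
∂z/∂y = (190.27 − 191.49) / (110 − 0) = -0.01109
Steepest decrease is along −∇f = (-0.01557 E, +0.01109 N) → northwest.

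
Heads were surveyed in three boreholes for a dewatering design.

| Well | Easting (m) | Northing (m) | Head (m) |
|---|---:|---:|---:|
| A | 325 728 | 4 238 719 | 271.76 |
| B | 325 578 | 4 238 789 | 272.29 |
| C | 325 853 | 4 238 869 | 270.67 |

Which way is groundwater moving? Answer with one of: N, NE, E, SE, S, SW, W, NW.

NE

Differences from A: to B (Δx, Δy, Δh) = (-150, 70, +0.53); to C = (125, 150, -1.09).
Determinant of the coordinate differences = (-150)·150 − 125·70 = -31250.
∂h/∂x = [(+0.53)·150 − (-1.09)·70] / -31250 = -0.004986
∂h/∂y = [(-150)·(-1.09) − 125·(+0.53)] / -31250 = -0.003112
Flow = −∇h = (+0.004986 east, +0.003112 north), which points northeast.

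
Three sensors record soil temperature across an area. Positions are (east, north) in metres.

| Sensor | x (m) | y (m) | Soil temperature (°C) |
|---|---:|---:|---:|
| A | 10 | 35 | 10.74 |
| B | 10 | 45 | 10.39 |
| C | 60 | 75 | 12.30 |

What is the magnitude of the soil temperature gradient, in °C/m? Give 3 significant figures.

0.0688 °C/m

Taking A as reference: B−A = (0, 10, -0.35); C−A = (50, 40, +1.56).
Determinant of the coordinate differences = 0·40 − 50·10 = -500.
∂T/∂x = [(-0.35)·40 − (+1.56)·10] / -500 = +0.05920
∂T/∂y = [0·(+1.56) − 50·(-0.35)] / -500 = -0.03500
|∇f| = √(0.05920² + -0.03500²) = 0.06877 °C/m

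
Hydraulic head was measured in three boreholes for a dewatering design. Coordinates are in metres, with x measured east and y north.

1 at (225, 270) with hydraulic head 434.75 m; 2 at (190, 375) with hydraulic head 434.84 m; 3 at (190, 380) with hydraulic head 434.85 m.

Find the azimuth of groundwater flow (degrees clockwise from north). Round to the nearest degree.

240°

With h = a·x + b·y + c and 1 as origin, the differences give:
  (-35)·a + 105·b = +0.09
  (-35)·a + 110·b = +0.10
Eliminate b (×110 and ×105, subtract): -175·a = -0.600 → a = ∂h/∂x = +0.003429
Back-substitute: b = ∂h/∂y = +0.002000.
Flow direction (−∇h) has components (-0.003429 E, -0.002000 N).
Azimuth = atan2(E, N) = atan2(-0.003429, -0.002000) = 239.7° ≈ 240°.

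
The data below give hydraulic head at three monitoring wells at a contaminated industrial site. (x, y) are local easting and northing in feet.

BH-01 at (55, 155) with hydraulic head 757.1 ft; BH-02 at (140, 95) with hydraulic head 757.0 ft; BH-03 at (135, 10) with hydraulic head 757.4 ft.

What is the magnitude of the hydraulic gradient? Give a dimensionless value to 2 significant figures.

0.0062

Taking BH-01 as reference: BH-02−BH-01 = (85, -60, -0.1); BH-03−BH-01 = (80, -145, +0.3).
Solve a·Δx + b·Δy = Δh: det = 85·(-145) − 80·(-60) = -7525.
∂h/∂x = [(-0.1)·(-145) − (+0.3)·(-60)] / -7525 = -0.004319
∂h/∂y = [85·(+0.3) − 80·(-0.1)] / -7525 = -0.004452
|∇h| = √(-0.004319² + -0.004452²) = 0.006203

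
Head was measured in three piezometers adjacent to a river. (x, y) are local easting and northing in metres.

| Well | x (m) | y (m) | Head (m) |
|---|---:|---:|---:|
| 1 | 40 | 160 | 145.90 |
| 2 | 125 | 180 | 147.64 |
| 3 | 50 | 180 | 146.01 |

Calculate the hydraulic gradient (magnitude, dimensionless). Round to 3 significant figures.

Differences from 1: to 2 (Δx, Δy, Δh) = (85, 20, +1.74); to 3 = (10, 20, +0.11).
Solve a·Δx + b·Δy = Δh: det = 85·20 − 10·20 = 1500.
∂h/∂x = [(+1.74)·20 − (+0.11)·20] / 1500 = +0.02173
∂h/∂y = [85·(+0.11) − 10·(+1.74)] / 1500 = -0.005367
|∇h| = √(0.02173² + -0.005367²) = 0.02238

0.0224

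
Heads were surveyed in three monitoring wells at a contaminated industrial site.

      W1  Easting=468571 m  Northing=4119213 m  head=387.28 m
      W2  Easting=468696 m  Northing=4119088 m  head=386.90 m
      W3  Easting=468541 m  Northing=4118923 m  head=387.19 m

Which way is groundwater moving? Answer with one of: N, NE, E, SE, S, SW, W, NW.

E

Differences from W1: to W2 (Δx, Δy, Δh) = (125, -125, -0.38); to W3 = (-30, -290, -0.09).
Determinant of the coordinate differences = 125·(-290) − (-30)·(-125) = -40000.
∂h/∂x = [(-0.38)·(-290) − (-0.09)·(-125)] / -40000 = -0.002474
∂h/∂y = [125·(-0.09) − (-30)·(-0.38)] / -40000 = +0.0005662
Flow = −∇h = (+0.002474 east, -0.0005662 north), which points east.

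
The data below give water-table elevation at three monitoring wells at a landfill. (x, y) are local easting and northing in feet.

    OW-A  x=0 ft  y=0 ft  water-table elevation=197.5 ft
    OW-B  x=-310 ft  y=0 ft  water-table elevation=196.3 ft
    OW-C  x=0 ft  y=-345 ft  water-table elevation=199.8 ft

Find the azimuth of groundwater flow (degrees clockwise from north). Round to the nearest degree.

330°

∂h/∂x = (196.3 − 197.5) / (-310 − 0) = +0.003871
∂h/∂y = (199.8 − 197.5) / (-345 − 0) = -0.006667
Flow direction (−∇h) has components (-0.003871 E, +0.006667 N).
Azimuth = atan2(E, N) = atan2(-0.003871, +0.006667) = 329.9° ≈ 330°.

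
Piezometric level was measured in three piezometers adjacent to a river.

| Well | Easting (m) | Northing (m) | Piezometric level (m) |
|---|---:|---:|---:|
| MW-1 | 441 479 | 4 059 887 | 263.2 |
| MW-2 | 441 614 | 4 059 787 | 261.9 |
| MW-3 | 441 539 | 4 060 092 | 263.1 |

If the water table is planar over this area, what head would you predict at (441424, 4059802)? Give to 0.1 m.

263.5 m

With h = a·x + b·y + c and MW-1 as origin, the differences give:
  135·a + (-100)·b = -1.3
  60·a + 205·b = -0.1
Eliminate b (×205 and ×(-100), subtract): 33675·a = -276.50 → a = ∂h/∂x = -0.008211
Back-substitute: b = ∂h/∂y = +0.001915.
h(441424, 4059802) = 263.2 + (-0.008211)·(-55) + (+0.001915)·(-85) = 263.2 +0.452 -0.163 = 263.489 m.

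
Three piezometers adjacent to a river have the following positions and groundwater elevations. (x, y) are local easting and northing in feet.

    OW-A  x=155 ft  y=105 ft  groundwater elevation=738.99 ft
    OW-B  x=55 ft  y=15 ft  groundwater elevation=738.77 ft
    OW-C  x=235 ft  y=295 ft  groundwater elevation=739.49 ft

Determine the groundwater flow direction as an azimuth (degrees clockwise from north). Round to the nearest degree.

174°

Differences from OW-A: to OW-B (Δx, Δy, Δh) = (-100, -90, -0.22); to OW-C = (80, 190, +0.50).
Determinant of the coordinate differences = (-100)·190 − 80·(-90) = -11800.
∂h/∂x = [(-0.22)·190 − (+0.50)·(-90)] / -11800 = -0.0002712
∂h/∂y = [(-100)·(+0.50) − 80·(-0.22)] / -11800 = +0.002746
Flow direction (−∇h) has components (+0.0002712 E, -0.002746 N).
Azimuth = atan2(E, N) = atan2(+0.0002712, -0.002746) = 174.4° ≈ 174°.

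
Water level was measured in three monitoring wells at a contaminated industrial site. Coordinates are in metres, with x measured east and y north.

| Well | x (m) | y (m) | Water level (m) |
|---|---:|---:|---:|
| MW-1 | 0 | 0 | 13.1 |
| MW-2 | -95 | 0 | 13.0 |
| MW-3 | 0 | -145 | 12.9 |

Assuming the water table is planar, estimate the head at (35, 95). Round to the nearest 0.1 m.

13.3 m

∂h/∂x = (13.0 − 13.1) / (-95 − 0) = +0.001053
∂h/∂y = (12.9 − 13.1) / (-145 − 0) = +0.001379
h(35, 95) = 13.1 + (+0.001053)·(35) + (+0.001379)·(95) = 13.1 +0.037 +0.131 = 13.268 m.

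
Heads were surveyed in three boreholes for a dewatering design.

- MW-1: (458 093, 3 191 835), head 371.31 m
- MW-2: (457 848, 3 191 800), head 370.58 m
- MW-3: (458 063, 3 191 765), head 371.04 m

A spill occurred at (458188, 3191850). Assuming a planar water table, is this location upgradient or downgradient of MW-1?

upgradient

Three-point gradient (reference MW-1): Δ to MW-2 = (-245, -35, -0.73), Δ to MW-3 = (-30, -70, -0.27).
∂h/∂x = +0.002587, ∂h/∂y = +0.002748 (det = 16100).
Head at (458188, 3191850) = 371.31 + (+0.002587)·(95) + (+0.002748)·(15) = 371.60 m.
That is higher than the 371.31 m at MW-1, so the point is upgradient.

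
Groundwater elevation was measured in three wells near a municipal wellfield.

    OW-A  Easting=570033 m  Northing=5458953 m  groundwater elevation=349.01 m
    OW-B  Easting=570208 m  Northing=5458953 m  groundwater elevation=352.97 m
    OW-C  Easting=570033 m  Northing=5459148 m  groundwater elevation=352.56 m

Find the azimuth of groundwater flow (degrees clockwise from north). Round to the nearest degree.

231°

∂h/∂x = (352.97 − 349.01) / (570208 − 570033) = +0.02263
∂h/∂y = (352.56 − 349.01) / (5459148 − 5458953) = +0.01821
Flow direction (−∇h) has components (-0.02263 E, -0.01821 N).
Azimuth = atan2(E, N) = atan2(-0.02263, -0.01821) = 231.2° ≈ 231°.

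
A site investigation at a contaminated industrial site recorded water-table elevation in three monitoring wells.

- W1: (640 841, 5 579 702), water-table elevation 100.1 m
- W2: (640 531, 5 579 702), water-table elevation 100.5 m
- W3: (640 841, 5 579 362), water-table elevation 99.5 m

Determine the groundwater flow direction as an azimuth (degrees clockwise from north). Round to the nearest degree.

144°

∂h/∂x = (100.5 − 100.1) / (640531 − 640841) = -0.001290
∂h/∂y = (99.5 − 100.1) / (5579362 − 5579702) = +0.001765
Flow direction (−∇h) has components (+0.001290 E, -0.001765 N).
Azimuth = atan2(E, N) = atan2(+0.001290, -0.001765) = 143.8° ≈ 144°.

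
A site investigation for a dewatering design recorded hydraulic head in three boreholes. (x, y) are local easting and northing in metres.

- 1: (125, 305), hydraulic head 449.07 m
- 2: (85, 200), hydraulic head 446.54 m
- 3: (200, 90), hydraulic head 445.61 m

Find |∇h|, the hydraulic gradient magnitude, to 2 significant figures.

With h = a·x + b·y + c and 1 as origin, the differences give:
  (-40)·a + (-105)·b = -2.53
  75·a + (-215)·b = -3.46
Eliminate b (×(-215) and ×(-105), subtract): 16475·a = 180.650 → a = ∂h/∂x = +0.01097
Back-substitute: b = ∂h/∂y = +0.01992.
|∇h| = √(0.01097² + 0.01992²) = 0.02274

0.023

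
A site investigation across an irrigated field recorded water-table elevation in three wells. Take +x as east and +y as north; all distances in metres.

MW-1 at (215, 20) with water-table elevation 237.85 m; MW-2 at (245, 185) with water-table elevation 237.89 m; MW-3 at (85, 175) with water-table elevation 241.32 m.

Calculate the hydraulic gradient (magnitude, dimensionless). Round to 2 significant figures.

Differences from MW-1: to MW-2 (Δx, Δy, Δh) = (30, 165, +0.04); to MW-3 = (-130, 155, +3.47).
Solve a·Δx + b·Δy = Δh: det = 30·155 − (-130)·165 = 26100.
∂h/∂x = [(+0.04)·155 − (+3.47)·165] / 26100 = -0.02170
∂h/∂y = [30·(+3.47) − (-130)·(+0.04)] / 26100 = +0.004188
|∇h| = √(-0.02170² + 0.004188²) = 0.0221

0.022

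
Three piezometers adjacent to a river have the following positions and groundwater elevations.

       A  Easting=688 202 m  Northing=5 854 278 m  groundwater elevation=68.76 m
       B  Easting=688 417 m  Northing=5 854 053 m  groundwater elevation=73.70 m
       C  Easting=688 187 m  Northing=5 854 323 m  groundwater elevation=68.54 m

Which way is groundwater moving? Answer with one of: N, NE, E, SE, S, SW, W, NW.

W

With h = a·x + b·y + c and A as origin, the differences give:
  215·a + (-225)·b = +4.94
  (-15)·a + 45·b = -0.22
Eliminate b (×45 and ×(-225), subtract): 6300·a = 172.800 → a = ∂h/∂x = +0.02743
Back-substitute: b = ∂h/∂y = +0.004254.
Flow = −∇h = (-0.02743 east, -0.004254 north), which points west.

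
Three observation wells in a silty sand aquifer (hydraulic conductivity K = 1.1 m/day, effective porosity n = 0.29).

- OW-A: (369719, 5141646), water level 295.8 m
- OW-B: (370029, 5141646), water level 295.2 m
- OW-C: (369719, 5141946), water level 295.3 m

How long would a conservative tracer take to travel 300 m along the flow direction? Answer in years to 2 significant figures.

85 years

∂h/∂x = (295.2 − 295.8) / (370029 − 369719) = -0.001935
∂h/∂y = (295.3 − 295.8) / (5141946 − 5141646) = -0.001667
|∇h| = √(-0.001935² + -0.001667²) = 0.002554
Seepage velocity v = K·i/n = 1.1 × 0.002554 / 0.29 = 0.009688 m/day.
t = 300 / 0.009688 = 3.097e+04 days = 84.8 years.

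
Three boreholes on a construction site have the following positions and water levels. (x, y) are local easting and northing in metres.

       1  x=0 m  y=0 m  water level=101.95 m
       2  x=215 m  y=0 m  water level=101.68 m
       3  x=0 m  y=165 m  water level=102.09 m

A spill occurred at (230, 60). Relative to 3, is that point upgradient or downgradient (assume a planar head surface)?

∂h/∂x = (101.68 − 101.95) / (215 − 0) = -0.001256
∂h/∂y = (102.09 − 101.95) / (165 − 0) = +0.0008485
Head at (230, 60) = 101.95 + (-0.001256)·(230) + (+0.0008485)·(60) = 101.71 m.
That is lower than the 102.09 m at 3, so the point is downgradient.

downgradient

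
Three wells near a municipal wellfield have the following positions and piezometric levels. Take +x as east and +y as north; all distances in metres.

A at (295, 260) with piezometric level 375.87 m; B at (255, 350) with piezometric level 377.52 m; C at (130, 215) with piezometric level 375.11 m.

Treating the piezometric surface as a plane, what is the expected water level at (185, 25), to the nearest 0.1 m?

Differences from A: to B (Δx, Δy, Δh) = (-40, 90, +1.65); to C = (-165, -45, -0.76).
Determinant of the coordinate differences = (-40)·(-45) − (-165)·90 = 16650.
∂h/∂x = [(+1.65)·(-45) − (-0.76)·90] / 16650 = -0.0003514
∂h/∂y = [(-40)·(-0.76) − (-165)·(+1.65)] / 16650 = +0.01818
h(185, 25) = 375.87 + (-0.0003514)·(-110) + (+0.01818)·(-235) = 375.87 +0.039 -4.272 = 371.637 m.

371.6 m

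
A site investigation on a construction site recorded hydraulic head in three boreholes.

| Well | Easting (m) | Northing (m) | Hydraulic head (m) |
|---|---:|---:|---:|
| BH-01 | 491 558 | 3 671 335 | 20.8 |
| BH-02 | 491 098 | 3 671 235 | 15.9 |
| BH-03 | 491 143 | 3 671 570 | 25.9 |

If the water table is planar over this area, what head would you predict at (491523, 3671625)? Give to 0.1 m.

29.1 m

Taking BH-01 as reference: BH-02−BH-01 = (-460, -100, -4.9); BH-03−BH-01 = (-415, 235, +5.1).
Solve a·Δx + b·Δy = Δh: det = (-460)·235 − (-415)·(-100) = -149600.
∂h/∂x = [(-4.9)·235 − (+5.1)·(-100)] / -149600 = +0.004288
∂h/∂y = [(-460)·(+5.1) − (-415)·(-4.9)] / -149600 = +0.02927
h(491523, 3671625) = 20.8 + (+0.004288)·(-35) + (+0.02927)·(290) = 20.8 -0.150 +8.490 = 29.140 m.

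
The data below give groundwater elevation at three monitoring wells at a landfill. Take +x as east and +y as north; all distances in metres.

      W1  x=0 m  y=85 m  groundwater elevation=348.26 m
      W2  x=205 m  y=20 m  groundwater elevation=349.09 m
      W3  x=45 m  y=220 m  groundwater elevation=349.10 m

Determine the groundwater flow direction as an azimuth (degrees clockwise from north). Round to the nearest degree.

231°

Differences from W1: to W2 (Δx, Δy, Δh) = (205, -65, +0.83); to W3 = (45, 135, +0.84).
Determinant of the coordinate differences = 205·135 − 45·(-65) = 30600.
∂h/∂x = [(+0.83)·135 − (+0.84)·(-65)] / 30600 = +0.005446
∂h/∂y = [205·(+0.84) − 45·(+0.83)] / 30600 = +0.004407
Flow direction (−∇h) has components (-0.005446 E, -0.004407 N).
Azimuth = atan2(E, N) = atan2(-0.005446, -0.004407) = 231.0° ≈ 231°.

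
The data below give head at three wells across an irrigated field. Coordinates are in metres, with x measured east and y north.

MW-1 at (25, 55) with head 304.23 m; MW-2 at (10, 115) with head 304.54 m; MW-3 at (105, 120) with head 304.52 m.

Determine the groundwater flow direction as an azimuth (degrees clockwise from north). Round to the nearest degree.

175°

With h = a·x + b·y + c and MW-1 as origin, the differences give:
  (-15)·a + 60·b = +0.31
  80·a + 65·b = +0.29
Eliminate b (×65 and ×60, subtract): -5775·a = 2.750 → a = ∂h/∂x = -0.0004762
Back-substitute: b = ∂h/∂y = +0.005048.
Flow direction (−∇h) has components (+0.0004762 E, -0.005048 N).
Azimuth = atan2(E, N) = atan2(+0.0004762, -0.005048) = 174.6° ≈ 175°.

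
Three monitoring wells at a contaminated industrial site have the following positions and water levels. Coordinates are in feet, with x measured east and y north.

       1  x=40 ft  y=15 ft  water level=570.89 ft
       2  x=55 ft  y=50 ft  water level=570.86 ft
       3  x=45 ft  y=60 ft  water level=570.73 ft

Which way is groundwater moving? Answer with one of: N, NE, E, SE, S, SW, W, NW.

With h = a·x + b·y + c and 1 as origin, the differences give:
  15·a + 35·b = -0.03
  5·a + 45·b = -0.16
Eliminate b (×45 and ×35, subtract): 500·a = 4.250 → a = ∂h/∂x = +0.008500
Back-substitute: b = ∂h/∂y = -0.004500.
Flow = −∇h = (-0.008500 east, +0.004500 north), which points northwest.

NW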